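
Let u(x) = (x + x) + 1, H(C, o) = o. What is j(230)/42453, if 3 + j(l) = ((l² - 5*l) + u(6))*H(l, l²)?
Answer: 2738262697/42453 ≈ 64501.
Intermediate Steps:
u(x) = 1 + 2*x (u(x) = 2*x + 1 = 1 + 2*x)
j(l) = -3 + l²*(13 + l² - 5*l) (j(l) = -3 + ((l² - 5*l) + (1 + 2*6))*l² = -3 + ((l² - 5*l) + (1 + 12))*l² = -3 + ((l² - 5*l) + 13)*l² = -3 + (13 + l² - 5*l)*l² = -3 + l²*(13 + l² - 5*l))
j(230)/42453 = (-3 + 230⁴ - 5*230³ + 13*230²)/42453 = (-3 + 2798410000 - 5*12167000 + 13*52900)*(1/42453) = (-3 + 2798410000 - 60835000 + 687700)*(1/42453) = 2738262697*(1/42453) = 2738262697/42453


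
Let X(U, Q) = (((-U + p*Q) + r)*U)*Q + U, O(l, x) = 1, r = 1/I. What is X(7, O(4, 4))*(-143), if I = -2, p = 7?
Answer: -1001/2 ≈ -500.50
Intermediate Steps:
r = -½ (r = 1/(-2) = -½ ≈ -0.50000)
X(U, Q) = U + Q*U*(-½ - U + 7*Q) (X(U, Q) = (((-U + 7*Q) - ½)*U)*Q + U = ((-½ - U + 7*Q)*U)*Q + U = (U*(-½ - U + 7*Q))*Q + U = Q*U*(-½ - U + 7*Q) + U = U + Q*U*(-½ - U + 7*Q))
X(7, O(4, 4))*(-143) = ((½)*7*(2 - 1*1 + 14*1² - 2*1*7))*(-143) = ((½)*7*(2 - 1 + 14*1 - 14))*(-143) = ((½)*7*(2 - 1 + 14 - 14))*(-143) = ((½)*7*1)*(-143) = (7/2)*(-143) = -1001/2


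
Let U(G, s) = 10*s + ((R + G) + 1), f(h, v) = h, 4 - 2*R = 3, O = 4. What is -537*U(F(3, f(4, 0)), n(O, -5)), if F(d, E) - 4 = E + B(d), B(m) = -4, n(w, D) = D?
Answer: 47793/2 ≈ 23897.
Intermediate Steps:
R = ½ (R = 2 - ½*3 = 2 - 3/2 = ½ ≈ 0.50000)
F(d, E) = E (F(d, E) = 4 + (E - 4) = 4 + (-4 + E) = E)
U(G, s) = 3/2 + G + 10*s (U(G, s) = 10*s + ((½ + G) + 1) = 10*s + (3/2 + G) = 3/2 + G + 10*s)
-537*U(F(3, f(4, 0)), n(O, -5)) = -537*(3/2 + 4 + 10*(-5)) = -537*(3/2 + 4 - 50) = -537*(-89/2) = 47793/2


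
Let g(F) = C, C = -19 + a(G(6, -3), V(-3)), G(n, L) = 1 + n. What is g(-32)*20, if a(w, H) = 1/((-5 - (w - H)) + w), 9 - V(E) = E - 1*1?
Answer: -755/2 ≈ -377.50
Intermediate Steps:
V(E) = 10 - E (V(E) = 9 - (E - 1*1) = 9 - (E - 1) = 9 - (-1 + E) = 9 + (1 - E) = 10 - E)
a(w, H) = 1/(-5 + H) (a(w, H) = 1/((-5 + (H - w)) + w) = 1/((-5 + H - w) + w) = 1/(-5 + H))
C = -151/8 (C = -19 + 1/(-5 + (10 - 1*(-3))) = -19 + 1/(-5 + (10 + 3)) = -19 + 1/(-5 + 13) = -19 + 1/8 = -19 + ⅛ = -151/8 ≈ -18.875)
g(F) = -151/8
g(-32)*20 = -151/8*20 = -755/2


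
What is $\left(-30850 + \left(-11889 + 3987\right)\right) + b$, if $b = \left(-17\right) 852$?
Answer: $-53236$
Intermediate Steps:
$b = -14484$
$\left(-30850 + \left(-11889 + 3987\right)\right) + b = \left(-30850 + \left(-11889 + 3987\right)\right) - 14484 = \left(-30850 - 7902\right) - 14484 = -38752 - 14484 = -53236$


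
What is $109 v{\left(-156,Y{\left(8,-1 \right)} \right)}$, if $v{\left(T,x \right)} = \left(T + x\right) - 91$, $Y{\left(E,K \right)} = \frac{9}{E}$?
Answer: $- \frac{214403}{8} \approx -26800.0$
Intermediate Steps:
$v{\left(T,x \right)} = -91 + T + x$
$109 v{\left(-156,Y{\left(8,-1 \right)} \right)} = 109 \left(-91 - 156 + \frac{9}{8}\right) = 109 \left(- \frac{1967}{8}\right) = - \frac{214403}{8}$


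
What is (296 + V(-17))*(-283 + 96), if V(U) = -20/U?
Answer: -55572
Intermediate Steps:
(296 + V(-17))*(-283 + 96) = (296 - 20/(-17))*(-283 + 96) = (296 - 20*(-1/17))*(-187) = (296 + 20/17)*(-187) = (5052/17)*(-187) = -55572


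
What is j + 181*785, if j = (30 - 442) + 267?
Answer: 141940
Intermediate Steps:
j = -145 (j = -412 + 267 = -145)
j + 181*785 = -145 + 181*785 = -145 + 142085 = 141940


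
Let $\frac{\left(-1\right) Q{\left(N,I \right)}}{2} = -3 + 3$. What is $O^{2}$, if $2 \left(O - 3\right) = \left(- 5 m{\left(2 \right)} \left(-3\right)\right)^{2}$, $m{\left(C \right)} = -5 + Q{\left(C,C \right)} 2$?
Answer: $\frac{31708161}{4} \approx 7.927 \cdot 10^{6}$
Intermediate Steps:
$Q{\left(N,I \right)} = 0$ ($Q{\left(N,I \right)} = - 2 \left(-3 + 3\right) = \left(-2\right) 0 = 0$)
$m{\left(C \right)} = -5$ ($m{\left(C \right)} = -5 + 0 \cdot 2 = -5 + 0 = -5$)
$O = \frac{5631}{2}$ ($O = 3 + \frac{\left(\left(-5\right) \left(-5\right) \left(-3\right)\right)^{2}}{2} = 3 + \frac{\left(25 \left(-3\right)\right)^{2}}{2} = 3 + \frac{\left(-75\right)^{2}}{2} = 3 + \frac{1}{2} \cdot 5625 = 3 + \frac{5625}{2} = \frac{5631}{2} \approx 2815.5$)
$O^{2} = \left(\frac{5631}{2}\right)^{2} = \frac{31708161}{4}$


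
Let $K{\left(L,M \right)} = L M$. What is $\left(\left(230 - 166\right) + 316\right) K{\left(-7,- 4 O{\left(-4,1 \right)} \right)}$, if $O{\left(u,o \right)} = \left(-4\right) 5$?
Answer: $-212800$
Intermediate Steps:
$O{\left(u,o \right)} = -20$
$\left(\left(230 - 166\right) + 316\right) K{\left(-7,- 4 O{\left(-4,1 \right)} \right)} = \left(\left(230 - 166\right) + 316\right) \left(- 7 \left(\left(-4\right) \left(-20\right)\right)\right) = \left(64 + 316\right) \left(\left(-7\right) 80\right) = 380 \left(-560\right) = -212800$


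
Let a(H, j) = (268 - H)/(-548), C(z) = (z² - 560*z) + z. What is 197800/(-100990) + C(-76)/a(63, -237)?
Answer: -53417411284/414059 ≈ -1.2901e+5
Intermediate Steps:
C(z) = z² - 559*z
a(H, j) = -67/137 + H/548 (a(H, j) = (268 - H)*(-1/548) = -67/137 + H/548)
197800/(-100990) + C(-76)/a(63, -237) = 197800/(-100990) + (-76*(-559 - 76))/(-67/137 + (1/548)*63) = 197800*(-1/100990) + (-76*(-635))/(-67/137 + 63/548) = -19780/10099 + 48260/(-205/548) = -19780/10099 + 48260*(-548/205) = -19780/10099 - 5289296/41 = -53417411284/414059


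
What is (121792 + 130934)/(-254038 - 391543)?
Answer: -252726/645581 ≈ -0.39147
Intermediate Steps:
(121792 + 130934)/(-254038 - 391543) = 252726/(-645581) = 252726*(-1/645581) = -252726/645581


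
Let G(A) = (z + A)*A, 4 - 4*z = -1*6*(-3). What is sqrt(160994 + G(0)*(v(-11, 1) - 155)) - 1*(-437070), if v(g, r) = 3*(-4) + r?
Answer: 437070 + sqrt(160994) ≈ 4.3747e+5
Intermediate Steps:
z = -7/2 (z = 1 - (-1*6)*(-3)/4 = 1 - (-3)*(-3)/2 = 1 - 1/4*18 = 1 - 9/2 = -7/2 ≈ -3.5000)
v(g, r) = -12 + r
G(A) = A*(-7/2 + A) (G(A) = (-7/2 + A)*A = A*(-7/2 + A))
sqrt(160994 + G(0)*(v(-11, 1) - 155)) - 1*(-437070) = sqrt(160994 + ((1/2)*0*(-7 + 2*0))*((-12 + 1) - 155)) - 1*(-437070) = sqrt(160994 + ((1/2)*0*(-7 + 0))*(-11 - 155)) + 437070 = sqrt(160994 + ((1/2)*0*(-7))*(-166)) + 437070 = sqrt(160994 + 0*(-166)) + 437070 = sqrt(160994 + 0) + 437070 = sqrt(160994) + 437070 = 437070 + sqrt(160994)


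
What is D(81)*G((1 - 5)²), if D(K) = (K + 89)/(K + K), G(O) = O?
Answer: 1360/81 ≈ 16.790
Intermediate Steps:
D(K) = (89 + K)/(2*K) (D(K) = (89 + K)/((2*K)) = (89 + K)*(1/(2*K)) = (89 + K)/(2*K))
D(81)*G((1 - 5)²) = ((½)*(89 + 81)/81)*(1 - 5)² = ((½)*(1/81)*170)*(-4)² = (85/81)*16 = 1360/81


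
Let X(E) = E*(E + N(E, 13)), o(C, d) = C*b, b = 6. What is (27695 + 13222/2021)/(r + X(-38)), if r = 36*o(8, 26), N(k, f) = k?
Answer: 55984817/9328936 ≈ 6.0012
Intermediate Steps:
o(C, d) = 6*C (o(C, d) = C*6 = 6*C)
r = 1728 (r = 36*(6*8) = 36*48 = 1728)
X(E) = 2*E² (X(E) = E*(E + E) = E*(2*E) = 2*E²)
(27695 + 13222/2021)/(r + X(-38)) = (27695 + 13222/2021)/(1728 + 2*(-38)²) = (27695 + 13222*(1/2021))/(1728 + 2*1444) = (27695 + 13222/2021)/(1728 + 2888) = (55984817/2021)/4616 = (55984817/2021)*(1/4616) = 55984817/9328936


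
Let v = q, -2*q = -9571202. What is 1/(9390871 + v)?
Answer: 1/14176472 ≈ 7.0539e-8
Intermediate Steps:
q = 4785601 (q = -½*(-9571202) = 4785601)
v = 4785601
1/(9390871 + v) = 1/(9390871 + 4785601) = 1/14176472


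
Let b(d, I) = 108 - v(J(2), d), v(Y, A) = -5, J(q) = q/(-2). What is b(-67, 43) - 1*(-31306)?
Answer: 31419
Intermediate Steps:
J(q) = -q/2 (J(q) = q*(-½) = -q/2)
b(d, I) = 113 (b(d, I) = 108 - 1*(-5) = 108 + 5 = 113)
b(-67, 43) - 1*(-31306) = 113 - 1*(-31306) = 113 + 31306 = 31419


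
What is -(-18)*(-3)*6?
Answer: -324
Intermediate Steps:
-(-18)*(-3)*6 = -6*9*6 = -54*6 = -324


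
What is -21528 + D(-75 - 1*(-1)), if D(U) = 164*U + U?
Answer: -33738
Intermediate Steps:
D(U) = 165*U
-21528 + D(-75 - 1*(-1)) = -21528 + 165*(-75 - 1*(-1)) = -21528 + 165*(-75 + 1) = -21528 + 165*(-74) = -21528 - 12210 = -33738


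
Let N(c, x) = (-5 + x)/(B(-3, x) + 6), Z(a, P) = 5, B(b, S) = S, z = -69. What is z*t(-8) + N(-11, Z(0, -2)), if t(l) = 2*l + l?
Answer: 1656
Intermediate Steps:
t(l) = 3*l
N(c, x) = (-5 + x)/(6 + x) (N(c, x) = (-5 + x)/(x + 6) = (-5 + x)/(6 + x))
z*t(-8) + N(-11, Z(0, -2)) = -207*(-8) + (-5 + 5)/(6 + 5) = -69*(-24) + 0/11 = 1656 + (1/11)*0 = 1656 + 0 = 1656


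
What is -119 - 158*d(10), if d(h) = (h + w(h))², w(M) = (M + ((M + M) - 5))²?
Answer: -63709669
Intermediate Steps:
w(M) = (-5 + 3*M)² (w(M) = (M + (2*M - 5))² = (M + (-5 + 2*M))² = (-5 + 3*M)²)
d(h) = (h + (-5 + 3*h)²)²
-119 - 158*d(10) = -119 - 158*(10 + (-5 + 3*10)²)² = -119 - 158*(10 + (-5 + 30)²)² = -119 - 158*(10 + 25²)² = -119 - 158*(10 + 625)² = -119 - 158*635² = -119 - 158*403225 = -119 - 63709550 = -63709669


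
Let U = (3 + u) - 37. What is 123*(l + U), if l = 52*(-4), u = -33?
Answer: -33825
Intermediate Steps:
l = -208
U = -67 (U = (3 - 33) - 37 = -30 - 37 = -67)
123*(l + U) = 123*(-208 - 67) = 123*(-275) = -33825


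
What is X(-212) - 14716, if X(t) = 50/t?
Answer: -1559921/106 ≈ -14716.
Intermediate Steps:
X(-212) - 14716 = 50/(-212) - 14716 = 50*(-1/212) - 14716 = -25/106 - 14716 = -1559921/106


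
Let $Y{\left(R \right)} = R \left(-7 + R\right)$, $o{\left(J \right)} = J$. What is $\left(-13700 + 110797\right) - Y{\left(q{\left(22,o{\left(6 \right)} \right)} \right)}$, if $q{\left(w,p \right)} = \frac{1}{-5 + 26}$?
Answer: $\frac{42819923}{441} \approx 97097.0$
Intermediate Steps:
$q{\left(w,p \right)} = \frac{1}{21}$
$\left(-13700 + 110797\right) - Y{\left(q{\left(22,o{\left(6 \right)} \right)} \right)} = \left(-13700 + 110797\right) - \frac{-7 + \frac{1}{21}}{21} = 97097 - \frac{1}{21} \left(- \frac{146}{21}\right) = 97097 - - \frac{146}{441} = 97097 + \frac{146}{441} = \frac{42819923}{441}$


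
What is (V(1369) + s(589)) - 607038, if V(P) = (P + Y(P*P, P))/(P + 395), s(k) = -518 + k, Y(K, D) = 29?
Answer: -178448065/294 ≈ -6.0697e+5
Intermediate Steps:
V(P) = (29 + P)/(395 + P) (V(P) = (P + 29)/(P + 395) = (29 + P)/(395 + P))
(V(1369) + s(589)) - 607038 = ((29 + 1369)/(395 + 1369) + (-518 + 589)) - 607038 = (1398/1764 + 71) - 607038 = ((1/1764)*1398 + 71) - 607038 = (233/294 + 71) - 607038 = 21107/294 - 607038 = -178448065/294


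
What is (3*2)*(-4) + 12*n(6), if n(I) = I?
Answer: 48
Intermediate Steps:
(3*2)*(-4) + 12*n(6) = (3*2)*(-4) + 12*6 = 6*(-4) + 72 = -24 + 72 = 48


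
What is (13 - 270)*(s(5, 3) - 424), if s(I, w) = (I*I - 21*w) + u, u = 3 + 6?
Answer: 116421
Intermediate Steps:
u = 9
s(I, w) = 9 + I² - 21*w (s(I, w) = (I*I - 21*w) + 9 = (I² - 21*w) + 9 = 9 + I² - 21*w)
(13 - 270)*(s(5, 3) - 424) = (13 - 270)*((9 + 5² - 21*3) - 424) = -257*((9 + 25 - 63) - 424) = -257*(-29 - 424) = -257*(-453) = 116421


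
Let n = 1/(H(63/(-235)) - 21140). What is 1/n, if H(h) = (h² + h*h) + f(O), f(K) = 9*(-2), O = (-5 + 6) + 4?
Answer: -1168442612/55225 ≈ -21158.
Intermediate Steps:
O = 5 (O = 1 + 4 = 5)
f(K) = -18
H(h) = -18 + 2*h² (H(h) = (h² + h*h) - 18 = (h² + h²) - 18 = 2*h² - 18 = -18 + 2*h²)
n = -55225/1168442612 (n = 1/((-18 + 2*(63/(-235))²) - 21140) = 1/((-18 + 2*(63*(-1/235))²) - 21140) = 1/((-18 + 2*(-63/235)²) - 21140) = 1/((-18 + 2*(3969/55225)) - 21140) = 1/((-18 + 7938/55225) - 21140) = 1/(-986112/55225 - 21140) = 1/(-1168442612/55225) = -55225/1168442612 ≈ -4.7264e-5)
1/n = 1/(-55225/1168442612) = -1168442612/55225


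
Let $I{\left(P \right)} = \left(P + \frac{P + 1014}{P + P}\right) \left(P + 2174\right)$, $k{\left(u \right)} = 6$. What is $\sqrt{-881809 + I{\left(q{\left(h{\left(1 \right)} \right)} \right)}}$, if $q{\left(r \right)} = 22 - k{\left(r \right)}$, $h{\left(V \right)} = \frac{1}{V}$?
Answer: $\frac{i \sqrt{12420454}}{4} \approx 881.07 i$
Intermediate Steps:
$q{\left(r \right)} = 16$ ($q{\left(r \right)} = 22 - 6 = 16$)
$I{\left(P \right)} = \left(2174 + P\right) \left(P + \frac{1014 + P}{2 P}\right)$ ($I{\left(P \right)} = \left(P + \frac{1014 + P}{2 P}\right) \left(2174 + P\right) = \left(2174 + P\right) \left(P + \frac{1014 + P}{2 P}\right)$)
$\sqrt{-881809 + I{\left(q{\left(h{\left(1 \right)} \right)} \right)}} = \sqrt{-881809 + \left(1594 + 16^{2} + \frac{1102218}{16} + \frac{4349}{2} \cdot 16\right)} = \sqrt{-881809 + \left(1594 + 256 + 1102218 \cdot \frac{1}{16} + 34792\right)} = \sqrt{-881809 + \left(1594 + 256 + \frac{551109}{8} + 34792\right)} = \sqrt{-881809 + \frac{844245}{8}} = \sqrt{- \frac{6210227}{8}} = \frac{i \sqrt{12420454}}{4}$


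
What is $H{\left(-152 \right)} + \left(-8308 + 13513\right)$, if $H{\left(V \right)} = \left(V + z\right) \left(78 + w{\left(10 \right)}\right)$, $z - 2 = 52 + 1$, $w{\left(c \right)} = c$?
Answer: $-3331$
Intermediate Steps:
$z = 55$ ($z = 2 + \left(52 + 1\right) = 2 + 53 = 55$)
$H{\left(V \right)} = 4840 + 88 V$ ($H{\left(V \right)} = \left(V + 55\right) \left(78 + 10\right) = \left(55 + V\right) 88 = 4840 + 88 V$)
$H{\left(-152 \right)} + \left(-8308 + 13513\right) = \left(4840 + 88 \left(-152\right)\right) + \left(-8308 + 13513\right) = \left(4840 - 13376\right) + 5205 = -8536 + 5205 = -3331$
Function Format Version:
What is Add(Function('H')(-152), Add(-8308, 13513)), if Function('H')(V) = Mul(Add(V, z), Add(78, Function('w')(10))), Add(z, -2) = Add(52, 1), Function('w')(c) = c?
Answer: -3331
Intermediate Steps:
z = 55 (z = Add(2, Add(52, 1)) = Add(2, 53) = 55)
Function('H')(V) = Add(4840, Mul(88, V)) (Function('H')(V) = Mul(Add(V, 55), Add(78, 10)) = Mul(Add(55, V), 88) = Add(4840, Mul(88, V)))
Add(Function('H')(-152), Add(-8308, 13513)) = Add(Add(4840, Mul(88, -152)), Add(-8308, 13513)) = Add(Add(4840, -13376), 5205) = Add(-8536, 5205) = -3331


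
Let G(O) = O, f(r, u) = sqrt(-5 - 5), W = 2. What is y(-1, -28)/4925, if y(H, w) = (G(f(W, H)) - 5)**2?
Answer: (5 - I*sqrt(10))**2/4925 ≈ 0.0030457 - 0.0064209*I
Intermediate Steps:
f(r, u) = I*sqrt(10) (f(r, u) = sqrt(-10) = I*sqrt(10))
y(H, w) = (-5 + I*sqrt(10))**2 (y(H, w) = (I*sqrt(10) - 5)**2 = (-5 + I*sqrt(10))**2)
y(-1, -28)/4925 = (5 - I*sqrt(10))**2/4925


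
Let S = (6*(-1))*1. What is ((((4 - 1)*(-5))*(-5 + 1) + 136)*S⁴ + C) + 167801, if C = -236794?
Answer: 185023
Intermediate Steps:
S = -6 (S = -6*1 = -6)
((((4 - 1)*(-5))*(-5 + 1) + 136)*S⁴ + C) + 167801 = ((((4 - 1)*(-5))*(-5 + 1) + 136)*(-6)⁴ - 236794) + 167801 = (((3*(-5))*(-4) + 136)*1296 - 236794) + 167801 = ((-15*(-4) + 136)*1296 - 236794) + 167801 = ((60 + 136)*1296 - 236794) + 167801 = (196*1296 - 236794) + 167801 = (254016 - 236794) + 167801 = 17222 + 167801 = 185023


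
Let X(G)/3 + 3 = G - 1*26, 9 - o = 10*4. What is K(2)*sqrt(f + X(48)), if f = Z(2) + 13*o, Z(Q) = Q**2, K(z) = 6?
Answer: 18*I*sqrt(38) ≈ 110.96*I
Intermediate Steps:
o = -31 (o = 9 - 10*4 = 9 - 1*40 = 9 - 40 = -31)
X(G) = -87 + 3*G (X(G) = -9 + 3*(G - 1*26) = -9 + 3*(G - 26) = -9 + 3*(-26 + G) = -9 + (-78 + 3*G) = -87 + 3*G)
f = -399 (f = 2**2 + 13*(-31) = 4 - 403 = -399)
K(2)*sqrt(f + X(48)) = 6*sqrt(-399 + (-87 + 3*48)) = 6*sqrt(-399 + (-87 + 144)) = 6*sqrt(-399 + 57) = 6*sqrt(-342) = 6*(3*I*sqrt(38)) = 18*I*sqrt(38)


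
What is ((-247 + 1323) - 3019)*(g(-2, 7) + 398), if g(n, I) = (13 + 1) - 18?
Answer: -765542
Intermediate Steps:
g(n, I) = -4 (g(n, I) = 14 - 18 = -4)
((-247 + 1323) - 3019)*(g(-2, 7) + 398) = ((-247 + 1323) - 3019)*(-4 + 398) = (1076 - 3019)*394 = -1943*394 = -765542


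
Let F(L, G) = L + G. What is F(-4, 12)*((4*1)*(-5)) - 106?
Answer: -266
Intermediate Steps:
F(L, G) = G + L
F(-4, 12)*((4*1)*(-5)) - 106 = (12 - 4)*((4*1)*(-5)) - 106 = 8*(4*(-5)) - 106 = 8*(-20) - 106 = -160 - 106 = -266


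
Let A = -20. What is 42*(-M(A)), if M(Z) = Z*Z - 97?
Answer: -12726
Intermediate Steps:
M(Z) = -97 + Z² (M(Z) = Z² - 97 = -97 + Z²)
42*(-M(A)) = 42*(-(-97 + (-20)²)) = 42*(-(-97 + 400)) = 42*(-1*303) = 42*(-303) = -12726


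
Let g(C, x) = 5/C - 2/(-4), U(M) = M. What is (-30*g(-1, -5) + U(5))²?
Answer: 19600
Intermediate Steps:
g(C, x) = ½ + 5/C (g(C, x) = 5/C - 2*(-¼) = 5/C + ½ = ½ + 5/C)
(-30*g(-1, -5) + U(5))² = (-15*(10 - 1)/(-1) + 5)² = (-15*(-1)*9 + 5)² = (-30*(-9/2) + 5)² = (135 + 5)² = 140² = 19600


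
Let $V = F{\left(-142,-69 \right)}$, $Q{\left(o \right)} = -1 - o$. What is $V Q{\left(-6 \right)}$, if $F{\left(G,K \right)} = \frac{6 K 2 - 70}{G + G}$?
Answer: $\frac{2245}{142} \approx 15.81$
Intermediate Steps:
$F{\left(G,K \right)} = \frac{-70 + 12 K}{2 G}$ ($F{\left(G,K \right)} = \frac{12 K - 70}{2 G} = \left(-70 + 12 K\right) \frac{1}{2 G} = \frac{-70 + 12 K}{2 G}$)
$V = \frac{449}{142}$ ($V = \frac{-35 + 6 \left(-69\right)}{-142} = - \frac{-35 - 414}{142} = \left(- \frac{1}{142}\right) \left(-449\right) = \frac{449}{142} \approx 3.162$)
$V Q{\left(-6 \right)} = \frac{449 \left(-1 - -6\right)}{142} = \frac{449 \left(-1 + 6\right)}{142} = \frac{449}{142} \cdot 5 = \frac{2245}{142}$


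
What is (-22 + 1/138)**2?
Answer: 9211225/19044 ≈ 483.68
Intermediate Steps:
(-22 + 1/138)**2 = (-3035/138)**2 = 9211225/19044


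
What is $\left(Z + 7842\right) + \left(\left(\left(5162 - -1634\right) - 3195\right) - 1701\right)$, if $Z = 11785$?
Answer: $21527$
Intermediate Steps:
$\left(Z + 7842\right) + \left(\left(\left(5162 - -1634\right) - 3195\right) - 1701\right) = \left(11785 + 7842\right) + \left(\left(\left(5162 - -1634\right) - 3195\right) - 1701\right) = 19627 + \left(\left(\left(5162 + 1634\right) - 3195\right) - 1701\right) = 19627 + \left(\left(6796 - 3195\right) - 1701\right) = 19627 + \left(3601 - 1701\right) = 19627 + 1900 = 21527$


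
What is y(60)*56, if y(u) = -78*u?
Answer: -262080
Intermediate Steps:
y(60)*56 = -78*60*56 = -4680*56 = -262080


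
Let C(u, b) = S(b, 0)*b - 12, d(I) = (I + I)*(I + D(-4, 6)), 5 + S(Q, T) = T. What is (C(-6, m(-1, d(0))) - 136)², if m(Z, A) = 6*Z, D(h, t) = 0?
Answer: 13924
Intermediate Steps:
S(Q, T) = -5 + T
d(I) = 2*I² (d(I) = (I + I)*(I + 0) = (2*I)*I = 2*I²)
C(u, b) = -12 - 5*b (C(u, b) = (-5 + 0)*b - 12 = -5*b - 12 = -12 - 5*b)
(C(-6, m(-1, d(0))) - 136)² = ((-12 - 30*(-1)) - 136)² = ((-12 - 5*(-6)) - 136)² = ((-12 + 30) - 136)² = (18 - 136)² = (-118)² = 13924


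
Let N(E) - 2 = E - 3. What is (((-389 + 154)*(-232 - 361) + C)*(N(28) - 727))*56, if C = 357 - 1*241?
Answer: -5467263200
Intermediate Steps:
N(E) = -1 + E (N(E) = 2 + (E - 3) = 2 + (-3 + E) = -1 + E)
C = 116 (C = 357 - 241 = 116)
(((-389 + 154)*(-232 - 361) + C)*(N(28) - 727))*56 = (((-389 + 154)*(-232 - 361) + 116)*((-1 + 28) - 727))*56 = ((-235*(-593) + 116)*(27 - 727))*56 = ((139355 + 116)*(-700))*56 = (139471*(-700))*56 = -97629700*56 = -5467263200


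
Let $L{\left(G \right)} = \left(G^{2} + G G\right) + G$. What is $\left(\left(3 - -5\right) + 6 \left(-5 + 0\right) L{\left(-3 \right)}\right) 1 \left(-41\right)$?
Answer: $18122$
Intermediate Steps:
$L{\left(G \right)} = G + 2 G^{2}$ ($L{\left(G \right)} = \left(G^{2} + G^{2}\right) + G = 2 G^{2} + G = G + 2 G^{2}$)
$\left(\left(3 - -5\right) + 6 \left(-5 + 0\right) L{\left(-3 \right)}\right) 1 \left(-41\right) = \left(\left(3 - -5\right) + 6 \left(-5 + 0\right) \left(- 3 \left(1 + 2 \left(-3\right)\right)\right)\right) 1 \left(-41\right) = \left(\left(3 + 5\right) + 6 \left(-5\right) \left(- 3 \left(1 - 6\right)\right)\right) 1 \left(-41\right) = \left(8 - 30 \left(\left(-3\right) \left(-5\right)\right)\right) 1 \left(-41\right) = \left(8 - 450\right) 1 \left(-41\right) = \left(-442\right) 1 \left(-41\right) = \left(-442\right) \left(-41\right) = 18122$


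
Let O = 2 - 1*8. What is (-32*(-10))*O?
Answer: -1920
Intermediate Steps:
O = -6 (O = 2 - 8 = -6)
(-32*(-10))*O = -32*(-10)*(-6) = 320*(-6) = -1920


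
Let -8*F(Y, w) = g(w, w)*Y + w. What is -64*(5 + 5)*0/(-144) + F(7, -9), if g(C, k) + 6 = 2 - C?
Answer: -13/4 ≈ -3.2500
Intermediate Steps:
g(C, k) = -4 - C (g(C, k) = -6 + (2 - C) = -4 - C)
F(Y, w) = -w/8 - Y*(-4 - w)/8 (F(Y, w) = -((-4 - w)*Y + w)/8 = -(Y*(-4 - w) + w)/8 = -(w + Y*(-4 - w))/8 = -w/8 - Y*(-4 - w)/8)
-64*(5 + 5)*0/(-144) + F(7, -9) = -64*(5 + 5)*0/(-144) + (-⅛*(-9) + (⅛)*7*(4 - 9)) = -64*10*0*(-1)/144 + (9/8 + (⅛)*7*(-5)) = -0*(-1)/144 + (9/8 - 35/8) = -64*0 - 13/4 = 0 - 13/4 = -13/4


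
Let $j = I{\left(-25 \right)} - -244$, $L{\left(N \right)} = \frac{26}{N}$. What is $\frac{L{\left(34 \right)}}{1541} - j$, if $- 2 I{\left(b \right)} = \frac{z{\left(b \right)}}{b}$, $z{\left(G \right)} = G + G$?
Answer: $- \frac{6365858}{26197} \approx -243.0$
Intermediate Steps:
$z{\left(G \right)} = 2 G$
$I{\left(b \right)} = -1$ ($I{\left(b \right)} = - \frac{2 b \frac{1}{b}}{2} = \left(- \frac{1}{2}\right) 2 = -1$)
$j = 243$ ($j = -1 - -244 = -1 + 244 = 243$)
$\frac{L{\left(34 \right)}}{1541} - j = \frac{26 \cdot \frac{1}{34}}{1541} - 243 = 26 \cdot \frac{1}{34} \cdot \frac{1}{1541} - 243 = \frac{13}{17} \cdot \frac{1}{1541} - 243 = \frac{13}{26197} - 243 = - \frac{6365858}{26197}$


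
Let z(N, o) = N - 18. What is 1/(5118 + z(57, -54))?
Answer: 1/5157 ≈ 0.00019391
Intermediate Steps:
z(N, o) = -18 + N
1/(5118 + z(57, -54)) = 1/(5118 + (-18 + 57)) = 1/(5118 + 39) = 1/5157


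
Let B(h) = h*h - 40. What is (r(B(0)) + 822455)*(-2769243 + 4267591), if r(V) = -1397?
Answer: 1230230612184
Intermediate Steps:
B(h) = -40 + h² (B(h) = h² - 40 = -40 + h²)
(r(B(0)) + 822455)*(-2769243 + 4267591) = (-1397 + 822455)*(-2769243 + 4267591) = 821058*1498348 = 1230230612184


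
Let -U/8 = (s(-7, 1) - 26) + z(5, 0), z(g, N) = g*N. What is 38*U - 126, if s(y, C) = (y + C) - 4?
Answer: 10818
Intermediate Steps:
z(g, N) = N*g
s(y, C) = -4 + C + y (s(y, C) = (C + y) - 4 = -4 + C + y)
U = 288 (U = -8*(((-4 + 1 - 7) - 26) + 0*5) = -8*((-10 - 26) + 0) = -8*(-36 + 0) = -8*(-36) = 288)
38*U - 126 = 38*288 - 126 = 10944 - 126 = 10818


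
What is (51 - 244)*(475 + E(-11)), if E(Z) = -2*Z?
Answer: -95921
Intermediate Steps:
(51 - 244)*(475 + E(-11)) = (51 - 244)*(475 - 2*(-11)) = -193*(475 + 22) = -193*497 = -95921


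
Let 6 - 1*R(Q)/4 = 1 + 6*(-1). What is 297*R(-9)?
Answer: 13068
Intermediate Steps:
R(Q) = 44 (R(Q) = 24 - 4*(1 + 6*(-1)) = 24 - 4*(1 - 6) = 24 - 4*(-5) = 24 + 20 = 44)
297*R(-9) = 297*44 = 13068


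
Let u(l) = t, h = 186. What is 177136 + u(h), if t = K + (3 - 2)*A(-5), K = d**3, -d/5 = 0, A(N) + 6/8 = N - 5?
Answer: 708501/4 ≈ 1.7713e+5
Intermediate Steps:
A(N) = -23/4 + N (A(N) = -3/4 + (N - 5) = -3/4 + (-5 + N) = -23/4 + N)
d = 0 (d = -5*0 = 0)
K = 0 (K = 0**3 = 0)
t = -43/4 (t = 0 + (3 - 2)*(-23/4 - 5) = 0 + 1*(-43/4) = 0 - 43/4 = -43/4 ≈ -10.750)
u(l) = -43/4
177136 + u(h) = 177136 - 43/4 = 708501/4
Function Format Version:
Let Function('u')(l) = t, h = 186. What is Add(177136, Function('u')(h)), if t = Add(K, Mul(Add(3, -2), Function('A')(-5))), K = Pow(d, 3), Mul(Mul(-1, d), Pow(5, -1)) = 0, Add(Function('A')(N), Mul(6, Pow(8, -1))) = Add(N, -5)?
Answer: Rational(708501, 4) ≈ 1.7713e+5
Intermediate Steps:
Function('A')(N) = Add(Rational(-23, 4), N) (Function('A')(N) = Add(Rational(-3, 4), Add(N, -5)) = Add(Rational(-3, 4), Add(-5, N)) = Add(Rational(-23, 4), N))
d = 0 (d = Mul(-5, 0) = 0)
K = 0 (K = Pow(0, 3) = 0)
t = Rational(-43, 4) (t = Add(0, Mul(Add(3, -2), Add(Rational(-23, 4), -5))) = Add(0, Mul(1, Rational(-43, 4))) = Add(0, Rational(-43, 4)) = Rational(-43, 4) ≈ -10.750)
Function('u')(l) = Rational(-43, 4)
Add(177136, Function('u')(h)) = Add(177136, Rational(-43, 4)) = Rational(708501, 4)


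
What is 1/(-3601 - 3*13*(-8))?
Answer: -1/3289 ≈ -0.00030404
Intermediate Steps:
1/(-3601 - 3*13*(-8)) = 1/(-3601 - 39*(-8)) = 1/(-3601 + 312) = 1/(-3289) = -1/3289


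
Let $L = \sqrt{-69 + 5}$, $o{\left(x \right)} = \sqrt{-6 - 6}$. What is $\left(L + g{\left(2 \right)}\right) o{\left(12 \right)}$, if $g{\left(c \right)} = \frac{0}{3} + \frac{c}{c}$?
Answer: $2 \sqrt{3} \left(-8 + i\right) \approx -27.713 + 3.4641 i$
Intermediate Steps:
$o{\left(x \right)} = 2 i \sqrt{3}$ ($o{\left(x \right)} = \sqrt{-12} = 2 i \sqrt{3}$)
$g{\left(c \right)} = 1$ ($g{\left(c \right)} = 0 \cdot \frac{1}{3} + 1 = 0 + 1 = 1$)
$L = 8 i$ ($L = \sqrt{-64} = 8 i \approx 8.0 i$)
$\left(L + g{\left(2 \right)}\right) o{\left(12 \right)} = \left(8 i + 1\right) 2 i \sqrt{3} = \left(1 + 8 i\right) 2 i \sqrt{3} = 2 i \sqrt{3} \left(1 + 8 i\right)$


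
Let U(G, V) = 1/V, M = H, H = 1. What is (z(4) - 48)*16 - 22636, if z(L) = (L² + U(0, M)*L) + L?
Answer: -23020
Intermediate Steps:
M = 1
z(L) = L² + 2*L (z(L) = (L² + L/1) + L = (L² + 1*L) + L = (L² + L) + L = (L + L²) + L = L² + 2*L)
(z(4) - 48)*16 - 22636 = (4*(2 + 4) - 48)*16 - 22636 = (4*6 - 48)*16 - 22636 = (24 - 48)*16 - 22636 = -24*16 - 22636 = -384 - 22636 = -23020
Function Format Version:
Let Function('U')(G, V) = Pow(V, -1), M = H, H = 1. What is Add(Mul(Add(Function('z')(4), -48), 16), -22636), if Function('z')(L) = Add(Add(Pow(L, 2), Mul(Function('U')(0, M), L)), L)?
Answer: -23020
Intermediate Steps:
M = 1
Function('z')(L) = Add(Pow(L, 2), Mul(2, L)) (Function('z')(L) = Add(Add(Pow(L, 2), Mul(Pow(1, -1), L)), L) = Add(Add(Pow(L, 2), Mul(1, L)), L) = Add(Add(Pow(L, 2), L), L) = Add(Add(L, Pow(L, 2)), L) = Add(Pow(L, 2), Mul(2, L)))
Add(Mul(Add(Function('z')(4), -48), 16), -22636) = Add(Mul(Add(Mul(4, Add(2, 4)), -48), 16), -22636) = Add(Mul(Add(Mul(4, 6), -48), 16), -22636) = Add(Mul(Add(24, -48), 16), -22636) = Add(Mul(-24, 16), -22636) = Add(-384, -22636) = -23020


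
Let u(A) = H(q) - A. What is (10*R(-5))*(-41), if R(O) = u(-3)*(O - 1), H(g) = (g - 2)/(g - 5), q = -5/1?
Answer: 9102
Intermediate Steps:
q = -5 (q = -5*1 = -5)
H(g) = (-2 + g)/(-5 + g)
u(A) = 7/10 - A (u(A) = (-2 - 5)/(-5 - 5) - A = -7/(-10) - A = -1/10*(-7) - A = 7/10 - A)
R(O) = -37/10 + 37*O/10 (R(O) = (7/10 - 1*(-3))*(O - 1) = (7/10 + 3)*(-1 + O) = 37*(-1 + O)/10 = -37/10 + 37*O/10)
(10*R(-5))*(-41) = (10*(-37/10 + (37/10)*(-5)))*(-41) = (10*(-37/10 - 37/2))*(-41) = (10*(-111/5))*(-41) = -222*(-41) = 9102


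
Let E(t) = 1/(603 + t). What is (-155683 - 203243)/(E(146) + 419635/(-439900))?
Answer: 23652153800520/62773343 ≈ 3.7679e+5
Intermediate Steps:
(-155683 - 203243)/(E(146) + 419635/(-439900)) = (-155683 - 203243)/(1/(603 + 146) + 419635/(-439900)) = -358926/(1/749 + 419635*(-1/439900)) = -358926/(1/749 - 83927/87980) = -358926/(-62773343/65897020) = -358926*(-65897020/62773343) = 23652153800520/62773343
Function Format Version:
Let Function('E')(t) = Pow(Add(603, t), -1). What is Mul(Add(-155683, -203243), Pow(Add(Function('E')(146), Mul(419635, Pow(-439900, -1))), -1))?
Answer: Rational(23652153800520, 62773343) ≈ 3.7679e+5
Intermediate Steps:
Mul(Add(-155683, -203243), Pow(Add(Function('E')(146), Mul(419635, Pow(-439900, -1))), -1)) = Mul(Add(-155683, -203243), Pow(Add(Pow(Add(603, 146), -1), Mul(419635, Pow(-439900, -1))), -1)) = Mul(-358926, Pow(Add(Pow(749, -1), Mul(419635, Rational(-1, 439900))), -1)) = Mul(-358926, Pow(Add(Rational(1, 749), Rational(-83927, 87980)), -1)) = Mul(-358926, Pow(Rational(-62773343, 65897020), -1)) = Mul(-358926, Rational(-65897020, 62773343)) = Rational(23652153800520, 62773343)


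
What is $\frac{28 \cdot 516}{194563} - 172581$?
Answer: $- \frac{33577862655}{194563} \approx -1.7258 \cdot 10^{5}$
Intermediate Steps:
$\frac{28 \cdot 516}{194563} - 172581 = 14448 \cdot \frac{1}{194563} - 172581 = \frac{14448}{194563} - 172581 = - \frac{33577862655}{194563}$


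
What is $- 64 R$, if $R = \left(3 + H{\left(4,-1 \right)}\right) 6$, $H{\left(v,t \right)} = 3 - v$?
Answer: $-768$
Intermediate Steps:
$R = 12$ ($R = \left(3 + \left(3 - 4\right)\right) 6 = \left(3 - 1\right) 6 = 2 \cdot 6 = 12$)
$- 64 R = \left(-64\right) 12 = -768$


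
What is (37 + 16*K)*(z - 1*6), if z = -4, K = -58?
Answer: 8910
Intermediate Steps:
(37 + 16*K)*(z - 1*6) = (37 + 16*(-58))*(-4 - 1*6) = (37 - 928)*(-4 - 6) = -891*(-10) = 8910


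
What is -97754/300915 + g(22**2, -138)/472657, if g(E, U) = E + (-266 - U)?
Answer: -46096986638/142229581155 ≈ -0.32410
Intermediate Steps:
g(E, U) = -266 + E - U
-97754/300915 + g(22**2, -138)/472657 = -97754/300915 + (-266 + 22**2 - 1*(-138))/472657 = -97754*1/300915 + (-266 + 484 + 138)*(1/472657) = -97754/300915 + 356*(1/472657) = -97754/300915 + 356/472657 = -46096986638/142229581155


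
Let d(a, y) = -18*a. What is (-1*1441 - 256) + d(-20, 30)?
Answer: -1337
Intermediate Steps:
(-1*1441 - 256) + d(-20, 30) = (-1*1441 - 256) - 18*(-20) = (-1441 - 256) + 360 = -1697 + 360 = -1337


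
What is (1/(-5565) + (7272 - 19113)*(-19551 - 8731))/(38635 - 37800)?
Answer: 1863647056529/4646775 ≈ 4.0106e+5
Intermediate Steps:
(1/(-5565) + (7272 - 19113)*(-19551 - 8731))/(38635 - 37800) = (-1/5565 - 11841*(-28282))/835 = (-1/5565 + 334887162)*(1/835) = (1863647056529/5565)*(1/835) = 1863647056529/4646775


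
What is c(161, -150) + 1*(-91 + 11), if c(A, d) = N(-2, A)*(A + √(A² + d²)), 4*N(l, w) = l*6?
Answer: -563 - 3*√48421 ≈ -1223.1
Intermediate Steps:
N(l, w) = 3*l/2 (N(l, w) = (l*6)/4 = (6*l)/4 = 3*l/2)
c(A, d) = -3*A - 3*√(A² + d²) (c(A, d) = ((3/2)*(-2))*(A + √(A² + d²)) = -3*(A + √(A² + d²)) = -3*A - 3*√(A² + d²))
c(161, -150) + 1*(-91 + 11) = (-3*161 - 3*√(161² + (-150)²)) + 1*(-91 + 11) = (-483 - 3*√(25921 + 22500)) + 1*(-80) = (-483 - 3*√48421) - 80 = -563 - 3*√48421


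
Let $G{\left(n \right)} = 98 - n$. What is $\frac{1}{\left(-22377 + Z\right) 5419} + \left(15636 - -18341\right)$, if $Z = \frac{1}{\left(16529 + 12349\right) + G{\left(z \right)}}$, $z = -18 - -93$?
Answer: $\frac{119074539981283487}{3504563086244} \approx 33977.0$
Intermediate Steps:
$z = 75$ ($z = -18 + 93 = 75$)
$Z = \frac{1}{28901}$ ($Z = \frac{1}{\left(16529 + 12349\right) + \left(98 - 75\right)} = \frac{1}{28878 + \left(98 - 75\right)} = \frac{1}{28878 + 23} = \frac{1}{28901} \approx 3.4601 \cdot 10^{-5}$)
$\frac{1}{\left(-22377 + Z\right) 5419} + \left(15636 - -18341\right) = \frac{1}{\left(-22377 + \frac{1}{28901}\right) 5419} + \left(15636 - -18341\right) = \frac{1}{- \frac{646717676}{28901}} \cdot \frac{1}{5419} + \left(15636 + 18341\right) = \left(- \frac{28901}{646717676}\right) \frac{1}{5419} + 33977 = - \frac{28901}{3504563086244} + 33977 = \frac{119074539981283487}{3504563086244}$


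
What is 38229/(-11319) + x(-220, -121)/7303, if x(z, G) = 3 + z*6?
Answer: -98031170/27554219 ≈ -3.5578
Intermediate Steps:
x(z, G) = 3 + 6*z
38229/(-11319) + x(-220, -121)/7303 = 38229/(-11319) + (3 + 6*(-220))/7303 = 38229*(-1/11319) + (3 - 1320)*(1/7303) = -12743/3773 - 1317*1/7303 = -12743/3773 - 1317/7303 = -98031170/27554219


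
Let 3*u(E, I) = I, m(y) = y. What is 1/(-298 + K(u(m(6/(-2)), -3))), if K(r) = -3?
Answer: -1/301 ≈ -0.0033223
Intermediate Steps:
u(E, I) = I/3
1/(-298 + K(u(m(6/(-2)), -3))) = 1/(-298 - 3) = 1/(-301) = -1/301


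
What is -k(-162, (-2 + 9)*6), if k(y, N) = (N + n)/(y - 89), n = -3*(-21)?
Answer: 105/251 ≈ 0.41833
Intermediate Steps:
n = 63
k(y, N) = (63 + N)/(-89 + y) (k(y, N) = (N + 63)/(y - 89) = (63 + N)/(-89 + y))
-k(-162, (-2 + 9)*6) = -(63 + (-2 + 9)*6)/(-89 - 162) = -(63 + 7*6)/(-251) = -(-1)*(63 + 42)/251 = -(-1)*105/251 = -1*(-105/251) = 105/251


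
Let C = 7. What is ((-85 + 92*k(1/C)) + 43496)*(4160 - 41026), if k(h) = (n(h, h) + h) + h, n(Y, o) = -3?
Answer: -11138287714/7 ≈ -1.5912e+9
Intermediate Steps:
k(h) = -3 + 2*h (k(h) = (-3 + h) + h = -3 + 2*h)
((-85 + 92*k(1/C)) + 43496)*(4160 - 41026) = ((-85 + 92*(-3 + 2/7)) + 43496)*(4160 - 41026) = ((-85 + 92*(-3 + 2*(⅐))) + 43496)*(-36866) = ((-85 + 92*(-3 + 2/7)) + 43496)*(-36866) = ((-85 + 92*(-19/7)) + 43496)*(-36866) = ((-85 - 1748/7) + 43496)*(-36866) = (-2343/7 + 43496)*(-36866) = (302129/7)*(-36866) = -11138287714/7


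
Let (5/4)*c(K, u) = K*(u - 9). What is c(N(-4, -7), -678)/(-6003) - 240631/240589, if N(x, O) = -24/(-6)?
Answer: -1525995059/2407092945 ≈ -0.63396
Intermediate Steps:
N(x, O) = 4 (N(x, O) = -24*(-⅙) = 4)
c(K, u) = 4*K*(-9 + u)/5 (c(K, u) = 4*(K*(u - 9))/5 = 4*(K*(-9 + u))/5 = 4*K*(-9 + u)/5)
c(N(-4, -7), -678)/(-6003) - 240631/240589 = ((⅘)*4*(-9 - 678))/(-6003) - 240631/240589 = ((⅘)*4*(-687))*(-1/6003) - 240631*1/240589 = -10992/5*(-1/6003) - 240631/240589 = 3664/10005 - 240631/240589 = -1525995059/2407092945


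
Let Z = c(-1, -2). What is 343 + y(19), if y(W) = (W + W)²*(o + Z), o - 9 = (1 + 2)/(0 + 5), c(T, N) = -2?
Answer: 56587/5 ≈ 11317.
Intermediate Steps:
o = 48/5 (o = 9 + (1 + 2)/(0 + 5) = 9 + 3/5 = 9 + 3*(⅕) = 9 + ⅗ = 48/5 ≈ 9.6000)
Z = -2
y(W) = 152*W²/5 (y(W) = (W + W)²*(48/5 - 2) = (2*W)²*(38/5) = (4*W²)*(38/5) = 152*W²/5)
343 + y(19) = 343 + (152/5)*19² = 343 + (152/5)*361 = 343 + 54872/5 = 56587/5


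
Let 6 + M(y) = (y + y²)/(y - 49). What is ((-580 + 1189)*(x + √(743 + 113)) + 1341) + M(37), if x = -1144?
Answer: -4172869/6 + 1218*√214 ≈ -6.7766e+5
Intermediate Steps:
M(y) = -6 + (y + y²)/(-49 + y) (M(y) = -6 + (y + y²)/(y - 49) = -6 + (y + y²)/(-49 + y))
((-580 + 1189)*(x + √(743 + 113)) + 1341) + M(37) = ((-580 + 1189)*(-1144 + √(743 + 113)) + 1341) + (294 + 37² - 5*37)/(-49 + 37) = (609*(-1144 + √856) + 1341) + (294 + 1369 - 185)/(-12) = (609*(-1144 + 2*√214) + 1341) - 1/12*1478 = ((-696696 + 1218*√214) + 1341) - 739/6 = (-695355 + 1218*√214) - 739/6 = -4172869/6 + 1218*√214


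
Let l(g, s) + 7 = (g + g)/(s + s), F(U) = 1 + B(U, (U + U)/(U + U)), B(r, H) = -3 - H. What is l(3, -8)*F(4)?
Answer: 177/8 ≈ 22.125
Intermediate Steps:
F(U) = -3 (F(U) = 1 + (-3 - (U + U)/(U + U)) = 1 + (-3 - 2*U/(2*U)) = 1 + (-3 - 2*U*1/(2*U)) = 1 + (-3 - 1*1) = 1 + (-3 - 1) = 1 - 4 = -3)
l(g, s) = -7 + g/s (l(g, s) = -7 + (g + g)/(s + s) = -7 + (2*g)/((2*s)) = -7 + (2*g)*(1/(2*s)) = -7 + g/s)
l(3, -8)*F(4) = (-7 + 3/(-8))*(-3) = (-7 + 3*(-⅛))*(-3) = (-7 - 3/8)*(-3) = -59/8*(-3) = 177/8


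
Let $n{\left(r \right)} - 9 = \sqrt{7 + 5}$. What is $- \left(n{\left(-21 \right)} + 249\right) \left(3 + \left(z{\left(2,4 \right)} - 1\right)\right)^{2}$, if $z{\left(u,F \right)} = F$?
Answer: $-9288 - 72 \sqrt{3} \approx -9412.7$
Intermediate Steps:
$n{\left(r \right)} = 9 + 2 \sqrt{3}$ ($n{\left(r \right)} = 9 + \sqrt{7 + 5} = 9 + \sqrt{12} = 9 + 2 \sqrt{3}$)
$- \left(n{\left(-21 \right)} + 249\right) \left(3 + \left(z{\left(2,4 \right)} - 1\right)\right)^{2} = - \left(\left(9 + 2 \sqrt{3}\right) + 249\right) \left(3 + \left(4 - 1\right)\right)^{2} = - \left(258 + 2 \sqrt{3}\right) \left(3 + 3\right)^{2} = - \left(258 + 2 \sqrt{3}\right) 6^{2} = - \left(258 + 2 \sqrt{3}\right) 36 = - (9288 + 72 \sqrt{3}) = -9288 - 72 \sqrt{3}$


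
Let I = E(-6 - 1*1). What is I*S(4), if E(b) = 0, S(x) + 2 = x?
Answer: 0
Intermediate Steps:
S(x) = -2 + x
I = 0
I*S(4) = 0*(-2 + 4) = 0*2 = 0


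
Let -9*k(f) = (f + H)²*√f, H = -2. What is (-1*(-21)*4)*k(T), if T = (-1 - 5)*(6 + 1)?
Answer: -54208*I*√42/3 ≈ -1.171e+5*I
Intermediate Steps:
T = -42 (T = -6*7 = -42)
k(f) = -√f*(-2 + f)²/9 (k(f) = -(f - 2)²*√f/9 = -(-2 + f)²*√f/9 = -√f*(-2 + f)²/9)
(-1*(-21)*4)*k(T) = (-1*(-21)*4)*(-√(-42)*(-2 - 42)²/9) = (21*4)*(-⅑*I*√42*(-44)²) = 84*(-⅑*I*√42*1936) = 84*(-1936*I*√42/9) = -54208*I*√42/3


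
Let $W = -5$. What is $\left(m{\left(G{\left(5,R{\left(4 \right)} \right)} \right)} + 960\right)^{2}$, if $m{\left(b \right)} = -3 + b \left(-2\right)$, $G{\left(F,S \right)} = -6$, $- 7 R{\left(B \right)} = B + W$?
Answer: $938961$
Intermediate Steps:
$R{\left(B \right)} = \frac{5}{7} - \frac{B}{7}$ ($R{\left(B \right)} = - \frac{B - 5}{7} = - \frac{-5 + B}{7} = \frac{5}{7} - \frac{B}{7}$)
$m{\left(b \right)} = -3 - 2 b$
$\left(m{\left(G{\left(5,R{\left(4 \right)} \right)} \right)} + 960\right)^{2} = \left(\left(-3 - -12\right) + 960\right)^{2} = \left(\left(-3 + 12\right) + 960\right)^{2} = \left(9 + 960\right)^{2} = 969^{2} = 938961$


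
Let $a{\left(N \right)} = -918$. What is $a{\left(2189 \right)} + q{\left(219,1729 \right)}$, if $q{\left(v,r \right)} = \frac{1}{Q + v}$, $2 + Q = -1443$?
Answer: $- \frac{1125469}{1226} \approx -918.0$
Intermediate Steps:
$Q = -1445$ ($Q = -2 - 1443 = -1445$)
$q{\left(v,r \right)} = \frac{1}{-1445 + v}$
$a{\left(2189 \right)} + q{\left(219,1729 \right)} = -918 + \frac{1}{-1445 + 219} = -918 + \frac{1}{-1226} = -918 - \frac{1}{1226} = - \frac{1125469}{1226}$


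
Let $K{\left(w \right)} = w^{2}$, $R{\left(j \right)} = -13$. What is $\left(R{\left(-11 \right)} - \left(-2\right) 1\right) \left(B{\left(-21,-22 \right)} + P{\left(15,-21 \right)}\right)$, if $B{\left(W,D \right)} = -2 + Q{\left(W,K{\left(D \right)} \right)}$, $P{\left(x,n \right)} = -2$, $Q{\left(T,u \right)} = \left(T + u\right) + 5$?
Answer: $-5104$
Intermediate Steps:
$Q{\left(T,u \right)} = 5 + T + u$
$B{\left(W,D \right)} = 3 + W + D^{2}$ ($B{\left(W,D \right)} = -2 + \left(5 + W + D^{2}\right) = 3 + W + D^{2}$)
$\left(R{\left(-11 \right)} - \left(-2\right) 1\right) \left(B{\left(-21,-22 \right)} + P{\left(15,-21 \right)}\right) = \left(-13 - \left(-2\right) 1\right) \left(\left(3 - 21 + \left(-22\right)^{2}\right) - 2\right) = \left(-13 - -2\right) \left(\left(3 - 21 + 484\right) - 2\right) = \left(-13 + 2\right) \left(466 - 2\right) = \left(-11\right) 464 = -5104$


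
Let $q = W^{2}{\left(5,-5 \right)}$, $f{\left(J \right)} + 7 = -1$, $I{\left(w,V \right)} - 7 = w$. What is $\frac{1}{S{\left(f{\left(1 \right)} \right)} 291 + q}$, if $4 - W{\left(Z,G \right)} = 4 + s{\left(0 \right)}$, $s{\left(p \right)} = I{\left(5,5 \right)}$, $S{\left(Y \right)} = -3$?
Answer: $- \frac{1}{729} \approx -0.0013717$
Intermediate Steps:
$I{\left(w,V \right)} = 7 + w$
$f{\left(J \right)} = -8$ ($f{\left(J \right)} = -7 - 1 = -8$)
$s{\left(p \right)} = 12$ ($s{\left(p \right)} = 7 + 5 = 12$)
$W{\left(Z,G \right)} = -12$ ($W{\left(Z,G \right)} = 4 - \left(4 + 12\right) = 4 - 16 = -12$)
$q = 144$ ($q = \left(-12\right)^{2} = 144$)
$\frac{1}{S{\left(f{\left(1 \right)} \right)} 291 + q} = \frac{1}{\left(-3\right) 291 + 144} = \frac{1}{-873 + 144} = \frac{1}{-729} = - \frac{1}{729}$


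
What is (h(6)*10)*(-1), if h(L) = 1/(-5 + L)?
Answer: -10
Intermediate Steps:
(h(6)*10)*(-1) = (10/(-5 + 6))*(-1) = (10/1)*(-1) = (1*10)*(-1) = 10*(-1) = -10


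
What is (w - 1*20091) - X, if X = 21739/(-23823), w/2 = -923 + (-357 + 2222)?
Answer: -433723622/23823 ≈ -18206.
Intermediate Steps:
w = 1884 (w = 2*(-923 + (-357 + 2222)) = 2*(-923 + 1865) = 2*942 = 1884)
X = -21739/23823 (X = 21739*(-1/23823) = -21739/23823 ≈ -0.91252)
(w - 1*20091) - X = (1884 - 1*20091) - 1*(-21739/23823) = (1884 - 20091) + 21739/23823 = -18207 + 21739/23823 = -433723622/23823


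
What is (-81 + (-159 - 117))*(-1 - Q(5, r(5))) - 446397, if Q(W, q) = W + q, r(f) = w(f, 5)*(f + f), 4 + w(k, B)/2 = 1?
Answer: -465675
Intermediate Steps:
w(k, B) = -6 (w(k, B) = -8 + 2*1 = -8 + 2 = -6)
r(f) = -12*f (r(f) = -6*(f + f) = -12*f)
(-81 + (-159 - 117))*(-1 - Q(5, r(5))) - 446397 = (-81 + (-159 - 117))*(-1 - (5 - 12*5)) - 446397 = (-81 - 276)*(-1 - (5 - 60)) - 446397 = -357*(-1 - 1*(-55)) - 446397 = -357*(-1 + 55) - 446397 = -357*54 - 446397 = -19278 - 446397 = -465675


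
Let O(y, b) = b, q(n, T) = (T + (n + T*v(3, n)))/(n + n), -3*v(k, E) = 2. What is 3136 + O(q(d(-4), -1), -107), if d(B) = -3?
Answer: 3029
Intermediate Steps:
v(k, E) = -⅔ (v(k, E) = -⅓*2 = -⅔)
q(n, T) = (n + T/3)/(2*n) (q(n, T) = (T + (n + T*(-⅔)))/(n + n) = (T + (n - 2*T/3))/((2*n)) = (n + T/3)*(1/(2*n)) = (n + T/3)/(2*n))
3136 + O(q(d(-4), -1), -107) = 3136 - 107 = 3029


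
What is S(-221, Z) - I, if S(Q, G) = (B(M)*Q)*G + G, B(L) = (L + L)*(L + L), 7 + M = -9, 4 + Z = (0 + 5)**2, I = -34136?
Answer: -4718227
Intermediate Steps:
Z = 21 (Z = -4 + (0 + 5)**2 = -4 + 5**2 = -4 + 25 = 21)
M = -16 (M = -7 - 9 = -16)
B(L) = 4*L**2 (B(L) = (2*L)*(2*L) = 4*L**2)
S(Q, G) = G + 1024*G*Q (S(Q, G) = ((4*(-16)**2)*Q)*G + G = ((4*256)*Q)*G + G = (1024*Q)*G + G = 1024*G*Q + G = G + 1024*G*Q)
S(-221, Z) - I = 21*(1 + 1024*(-221)) - 1*(-34136) = 21*(1 - 226304) + 34136 = 21*(-226303) + 34136 = -4752363 + 34136 = -4718227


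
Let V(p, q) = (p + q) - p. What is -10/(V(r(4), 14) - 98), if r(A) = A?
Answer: 5/42 ≈ 0.11905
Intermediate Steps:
V(p, q) = q
-10/(V(r(4), 14) - 98) = -10/(14 - 98) = -10/(-84) = -10*(-1/84) = 5/42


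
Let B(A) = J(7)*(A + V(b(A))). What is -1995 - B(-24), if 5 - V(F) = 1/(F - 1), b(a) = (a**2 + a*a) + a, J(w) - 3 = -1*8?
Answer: -2355435/1127 ≈ -2090.0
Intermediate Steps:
J(w) = -5 (J(w) = 3 - 1*8 = 3 - 8 = -5)
b(a) = a + 2*a**2 (b(a) = (a**2 + a**2) + a = 2*a**2 + a = a + 2*a**2)
V(F) = 5 - 1/(-1 + F) (V(F) = 5 - 1/(F - 1) = 5 - 1/(-1 + F))
B(A) = -5*A - 5*(-6 + 5*A*(1 + 2*A))/(-1 + A*(1 + 2*A)) (B(A) = -5*(A + (-6 + 5*(A*(1 + 2*A)))/(-1 + A*(1 + 2*A))) = -5*(A + (-6 + 5*A*(1 + 2*A))/(-1 + A*(1 + 2*A))) = -5*A - 5*(-6 + 5*A*(1 + 2*A))/(-1 + A*(1 + 2*A)))
-1995 - B(-24) = -1995 - 5*(6 - 11*(-24)**2 - 4*(-24) - 2*(-24)**3)/(-1 - 24 + 2*(-24)**2) = -1995 - 5*(6 - 11*576 + 96 - 2*(-13824))/(-1 - 24 + 2*576) = -1995 - 5*(6 - 6336 + 96 + 27648)/(-1 - 24 + 1152) = -1995 - 5*21414/1127 = -1995 - 1*107070/1127 = -1995 - 107070/1127 = -2355435/1127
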